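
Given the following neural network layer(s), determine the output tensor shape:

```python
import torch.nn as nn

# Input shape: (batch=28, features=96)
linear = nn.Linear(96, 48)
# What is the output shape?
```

Input: (28, 96) -> Output: (28, 48)

Answer: (28, 48)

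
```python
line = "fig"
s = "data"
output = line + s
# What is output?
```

Trace:
`line = "fig"` → line = 'fig'
`s = "data"` → s = 'data'
`output = line + s` → output = 'figdata'
So output = 'figdata'

Answer: 'figdata'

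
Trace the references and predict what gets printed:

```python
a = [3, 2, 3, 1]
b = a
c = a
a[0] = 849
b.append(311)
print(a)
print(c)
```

Key concept: multiple aliases.
Step by step:
`a = [3, 2, 3, 1]` → a = [3, 2, 3, 1]
`b = a` → b = [3, 2, 3, 1] (same object as a)
`c = a` → c = [3, 2, 3, 1] (same object as a, b)
`a[0] = 849` → a = [849, 2, 3, 1] (same object as b, c); b = [849, 2, 3, 1] (same object as a, c); c = [849, 2, 3, 1] (same object as a, b)
`b.append(311)` → a = [849, 2, 3, 1, 311] (same object as b, c); b = [849, 2, 3, 1, 311] (same object as a, c); c = [849, 2, 3, 1, 311] (same object as a, b)
`print(a)` → prints [849, 2, 3, 1, 311]
`print(c)` → prints [849, 2, 3, 1, 311]

Answer:
[849, 2, 3, 1, 311]
[849, 2, 3, 1, 311]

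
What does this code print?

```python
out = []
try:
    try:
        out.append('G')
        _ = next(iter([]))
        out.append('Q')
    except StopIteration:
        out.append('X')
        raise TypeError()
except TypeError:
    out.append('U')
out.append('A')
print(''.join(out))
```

Execution trace: 'G' (try body) → 'X' (except StopIteration) → 'U' (outer except TypeError) → 'A' (after the try/except). Output: GXUA

Answer: GXUA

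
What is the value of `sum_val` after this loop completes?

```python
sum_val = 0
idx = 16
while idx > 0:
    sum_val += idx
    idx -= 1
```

Sum 16 down to 1
`sum_val` takes the values: 0 → 16 → 31 → 45 → 58 → 70 → 81 → 91 → 100 → 108 → 115 → 121 → 126 → 130 → 133 → 135 → 136

Answer: 136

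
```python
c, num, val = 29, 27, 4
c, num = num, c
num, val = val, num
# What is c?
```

Trace:
`c, num, val = 29, 27, 4` → c = 29; num = 27; val = 4
`c, num = num, c` → c = 27; num = 29
`num, val = val, num` → num = 4; val = 29
So c = 27

Answer: 27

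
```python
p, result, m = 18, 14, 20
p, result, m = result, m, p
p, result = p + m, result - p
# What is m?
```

Trace:
`p, result, m = 18, 14, 20` → p = 18; result = 14; m = 20
`p, result, m = result, m, p` → p = 14; result = 20; m = 18
`p, result = p + m, result - p` → p = 32; result = 6
So m = 18

Answer: 18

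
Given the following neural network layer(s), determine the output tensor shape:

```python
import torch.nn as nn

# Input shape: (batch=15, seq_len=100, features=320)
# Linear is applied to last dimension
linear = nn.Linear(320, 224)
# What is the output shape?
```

Input: (15, 100, 320) -> Output: (15, 100, 224)

Answer: (15, 100, 224)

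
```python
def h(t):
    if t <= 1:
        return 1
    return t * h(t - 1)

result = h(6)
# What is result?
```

h(6) = 6 * 5 * 4 * 3 * 2 * 1 = 720

Answer: 720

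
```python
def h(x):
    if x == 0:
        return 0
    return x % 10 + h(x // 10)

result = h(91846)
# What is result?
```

Sum of digits of 91846: 6 + 4 + 8 + 1 + 9 = 28

Answer: 28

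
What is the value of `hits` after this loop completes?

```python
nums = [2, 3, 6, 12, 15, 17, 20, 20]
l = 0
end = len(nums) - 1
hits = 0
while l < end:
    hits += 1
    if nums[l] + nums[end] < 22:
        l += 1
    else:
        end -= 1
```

Steps to find pair summing to 22
`hits` takes the values: 0 → 1 → 2 → 3 → 4 → 5 → 6 → 7

Answer: 7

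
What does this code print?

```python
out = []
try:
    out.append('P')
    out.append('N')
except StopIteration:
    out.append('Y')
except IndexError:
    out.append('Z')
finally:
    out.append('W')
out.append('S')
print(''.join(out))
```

Execution trace: 'P' (try body) → 'N' (try body, no exception) → 'W' (finally) → 'S' (after the try/except). Output: PNWS

Answer: PNWS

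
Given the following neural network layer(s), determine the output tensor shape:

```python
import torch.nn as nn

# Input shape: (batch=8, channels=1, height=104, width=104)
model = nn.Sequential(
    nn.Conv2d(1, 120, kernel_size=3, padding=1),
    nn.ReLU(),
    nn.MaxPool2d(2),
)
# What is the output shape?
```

Input: (8, 1, 104, 104) -> after Conv2d: (8, 120, 104, 104) -> after ReLU: (8, 120, 104, 104) -> Output: (8, 120, 52, 52)

Answer: (8, 120, 52, 52)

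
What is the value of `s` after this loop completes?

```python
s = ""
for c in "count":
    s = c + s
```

Reverse 'count'
`s` takes the values: "" → "c" → "oc" → "uoc" → "nuoc" → "tnuoc"

Answer: "tnuoc"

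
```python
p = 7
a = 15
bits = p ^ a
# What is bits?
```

Trace:
`p = 7` → p = 7
`a = 15` → a = 15
`bits = p ^ a` → bits = 8
So bits = 8

Answer: 8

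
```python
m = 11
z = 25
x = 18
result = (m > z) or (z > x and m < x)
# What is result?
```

Trace:
`m = 11` → m = 11
`z = 25` → z = 25
`x = 18` → x = 18
`result = (m > z) or (z > x and m < x)` → result = True
So result = True

Answer: True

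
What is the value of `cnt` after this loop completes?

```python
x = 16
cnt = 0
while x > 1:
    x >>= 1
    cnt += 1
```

Count right shifts until 1
`cnt` takes the values: 0 → 1 → 2 → 3 → 4

Answer: 4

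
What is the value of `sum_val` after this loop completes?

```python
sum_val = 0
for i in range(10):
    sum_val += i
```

Sum of 0 to 9 = 45
`sum_val` takes the values: 0 → 1 → 3 → 6 → 10 → 15 → 21 → 28 → 36 → 45

Answer: 45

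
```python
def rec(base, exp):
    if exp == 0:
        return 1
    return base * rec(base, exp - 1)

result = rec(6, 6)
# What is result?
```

rec(6, 6) = 6 * 6 * 6 * 6 * 6 * 6 = 46656

Answer: 46656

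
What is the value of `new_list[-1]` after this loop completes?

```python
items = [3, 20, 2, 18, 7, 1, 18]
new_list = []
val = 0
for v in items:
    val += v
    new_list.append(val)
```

Cumulative sum ends at 69
`new_list` takes the values: [] → [3] → [3, 23] → [3, 23, 25] → [3, 23, 25, 43] → [3, 23, 25, 43, 50] → [3, 23, 25, 43, 50, 51] → [3, 23, 25, 43, 50, 51, 69]
So `new_list[-1]` = 69

Answer: 69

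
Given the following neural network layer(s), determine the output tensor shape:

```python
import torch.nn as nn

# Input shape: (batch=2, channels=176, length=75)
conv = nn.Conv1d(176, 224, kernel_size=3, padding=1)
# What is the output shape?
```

Input: (2, 176, 75) -> Output: (2, 224, 75)

Answer: (2, 224, 75)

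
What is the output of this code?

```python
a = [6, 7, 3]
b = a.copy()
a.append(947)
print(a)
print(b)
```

Key concept: list.copy() creates independent copy.
Step by step:
`a = [6, 7, 3]` → a = [6, 7, 3]
`b = a.copy()` → b = [6, 7, 3]
`a.append(947)` → a = [6, 7, 3, 947]
`print(a)` → prints [6, 7, 3, 947]
`print(b)` → prints [6, 7, 3]

Answer:
[6, 7, 3, 947]
[6, 7, 3]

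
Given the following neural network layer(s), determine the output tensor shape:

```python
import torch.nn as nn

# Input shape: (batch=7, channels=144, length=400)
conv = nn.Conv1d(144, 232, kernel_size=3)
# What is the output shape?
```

Input: (7, 144, 400) -> Output: (7, 232, 398)

Answer: (7, 232, 398)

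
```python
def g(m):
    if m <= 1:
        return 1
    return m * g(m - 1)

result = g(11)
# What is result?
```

g(11) = 11 * 10 * 9 * 8 * 7 * 6 * 5 * 4 * 3 * 2 * 1 = 39916800

Answer: 39916800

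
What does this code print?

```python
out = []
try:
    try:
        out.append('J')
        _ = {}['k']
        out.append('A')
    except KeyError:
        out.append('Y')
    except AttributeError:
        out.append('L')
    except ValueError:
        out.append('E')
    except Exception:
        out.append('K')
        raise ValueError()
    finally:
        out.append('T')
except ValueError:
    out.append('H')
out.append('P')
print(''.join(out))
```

Execution trace: 'J' (inner try body) → 'Y' (inner except KeyError) → 'T' (inner finally) → 'P' (after the try/except). Output: JYTP

Answer: JYTP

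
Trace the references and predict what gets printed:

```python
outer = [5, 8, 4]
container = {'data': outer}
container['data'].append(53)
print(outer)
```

Key concept: dict holds reference to list.
Step by step:
`outer = [5, 8, 4]` → outer = [5, 8, 4]
`container = {'data': outer}` → container = {'data': [5, 8, 4]}
`container['data'].append(53)` → outer = [5, 8, 4, 53]; container = {'data': [5, 8, 4, 53]}
`print(outer)` → prints [5, 8, 4, 53]

Answer: [5, 8, 4, 53]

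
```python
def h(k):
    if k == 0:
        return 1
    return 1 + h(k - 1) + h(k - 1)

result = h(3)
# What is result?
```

h(k) = 1 + 2·h(k-1), h(0)=1. Closed form: (1+1)·2^3 - 1 = 15.

Answer: 15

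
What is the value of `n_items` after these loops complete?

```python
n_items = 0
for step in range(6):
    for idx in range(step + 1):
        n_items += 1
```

Triangle: 1 + 2 + ... + 6
`n_items` takes the values: 0 → 1 → 2 → 3 → 4 → 5 → 6 → 7 → 8 → 9 → 10 → 11 → 12 → 13 → 14 → 15 → 16 → 17 → 18 → 19 → 20 → 21

Answer: 21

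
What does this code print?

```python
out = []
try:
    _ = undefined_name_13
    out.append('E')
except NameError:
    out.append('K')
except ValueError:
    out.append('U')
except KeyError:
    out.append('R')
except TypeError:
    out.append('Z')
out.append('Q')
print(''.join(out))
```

Execution trace: 'K' (except NameError) → 'Q' (after the try/except). Output: KQ

Answer: KQ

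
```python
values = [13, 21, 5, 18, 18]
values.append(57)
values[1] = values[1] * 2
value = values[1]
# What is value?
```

Trace:
`values = [13, 21, 5, 18, 18]` → values = [13, 21, 5, 18, 18]
`values.append(57)` → values = [13, 21, 5, 18, 18, 57]
`values[1] = values[1] * 2` → values = [13, 42, 5, 18, 18, 57]
`value = values[1]` → value = 42
So value = 42

Answer: 42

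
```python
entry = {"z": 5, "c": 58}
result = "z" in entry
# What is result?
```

Trace:
`entry = {"z": 5, "c": 58}` → entry = {'z': 5, 'c': 58}
`result = "z" in entry` → result = True
So result = True

Answer: True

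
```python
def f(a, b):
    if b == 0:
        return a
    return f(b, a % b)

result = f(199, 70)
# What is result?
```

f(199, 70) -> f(70, 59) -> f(59, 11) -> f(11, 4) -> f(4, 3) -> f(3, 1) -> f(1, 0) -> 1

Answer: 1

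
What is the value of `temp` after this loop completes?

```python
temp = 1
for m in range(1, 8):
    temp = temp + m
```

Start at 1, add 1 through 7
`temp` takes the values: 1 → 2 → 4 → 7 → 11 → 16 → 22 → 29

Answer: 29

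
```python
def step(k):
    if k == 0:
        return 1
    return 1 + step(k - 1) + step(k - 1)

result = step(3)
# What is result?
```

step(k) = 1 + 2·step(k-1), step(0)=1. Closed form: (1+1)·2^3 - 1 = 15.

Answer: 15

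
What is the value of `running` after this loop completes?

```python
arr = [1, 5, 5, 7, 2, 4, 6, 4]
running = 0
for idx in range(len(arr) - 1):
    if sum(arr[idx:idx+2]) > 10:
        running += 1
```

Count windows with sum > 10
`running` takes the values: 0 → 1

Answer: 1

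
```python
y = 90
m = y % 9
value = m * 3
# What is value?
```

Trace:
`y = 90` → y = 90
`m = y % 9` → m = 0
`value = m * 3` → value = 0
So value = 0

Answer: 0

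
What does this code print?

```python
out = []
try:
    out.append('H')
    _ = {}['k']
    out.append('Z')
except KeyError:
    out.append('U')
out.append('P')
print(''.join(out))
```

Execution trace: 'H' (try body) → 'U' (except KeyError) → 'P' (after the try/except). Output: HUP

Answer: HUP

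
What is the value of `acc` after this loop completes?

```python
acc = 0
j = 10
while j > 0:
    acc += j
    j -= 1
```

Sum 10 down to 1
`acc` takes the values: 0 → 10 → 19 → 27 → 34 → 40 → 45 → 49 → 52 → 54 → 55

Answer: 55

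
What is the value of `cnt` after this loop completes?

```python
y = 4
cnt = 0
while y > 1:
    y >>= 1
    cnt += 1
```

Count right shifts until 1
`cnt` takes the values: 0 → 1 → 2

Answer: 2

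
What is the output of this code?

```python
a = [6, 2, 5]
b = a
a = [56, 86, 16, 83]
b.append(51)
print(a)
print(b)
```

Key concept: rebinding vs mutation: a is rebound to a new list, b still points at the original.
Step by step:
`a = [6, 2, 5]` → a = [6, 2, 5]
`b = a` → b = [6, 2, 5] (same object as a)
`a = [56, 86, 16, 83]` → a = [56, 86, 16, 83]
`b.append(51)` → b = [6, 2, 5, 51]
`print(a)` → prints [56, 86, 16, 83]
`print(b)` → prints [6, 2, 5, 51]

Answer:
[56, 86, 16, 83]
[6, 2, 5, 51]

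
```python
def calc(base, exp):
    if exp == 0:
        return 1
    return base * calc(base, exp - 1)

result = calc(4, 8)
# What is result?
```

calc(4, 8) = 4 * 4 * 4 * 4 * 4 * 4 * 4 * 4 = 65536

Answer: 65536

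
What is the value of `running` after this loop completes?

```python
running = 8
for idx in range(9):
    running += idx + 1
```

Start at 8, add 1 to 9 = 53
`running` takes the values: 8 → 9 → 11 → 14 → 18 → 23 → 29 → 36 → 44 → 53

Answer: 53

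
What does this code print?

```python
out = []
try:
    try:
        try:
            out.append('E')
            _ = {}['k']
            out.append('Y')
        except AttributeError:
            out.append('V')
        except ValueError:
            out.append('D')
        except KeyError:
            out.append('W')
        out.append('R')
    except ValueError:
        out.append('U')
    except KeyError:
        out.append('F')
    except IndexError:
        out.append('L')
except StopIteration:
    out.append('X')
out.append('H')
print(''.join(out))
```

Execution trace: 'E' (inner try body) → 'W' (inner except KeyError) → 'R' (try body, no exception) → 'H' (after the try/except). Output: EWRH

Answer: EWRH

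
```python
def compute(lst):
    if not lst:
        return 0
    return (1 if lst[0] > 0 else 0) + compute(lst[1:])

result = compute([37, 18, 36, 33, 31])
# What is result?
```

Count of positive elements in [37, 18, 36, 33, 31] = 5

Answer: 5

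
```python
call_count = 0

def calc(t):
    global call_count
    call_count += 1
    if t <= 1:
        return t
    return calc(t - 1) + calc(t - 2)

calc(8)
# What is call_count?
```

Calls(t) = 1 + Calls(t-1) + Calls(t-2); Calls(0)=Calls(1)=1. For t=8 this gives 67.

Answer: 67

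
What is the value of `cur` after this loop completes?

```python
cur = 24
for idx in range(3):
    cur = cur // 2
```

Halve 3 times: 24 // 2^3 = 3
`cur` takes the values: 24 → 12 → 6 → 3

Answer: 3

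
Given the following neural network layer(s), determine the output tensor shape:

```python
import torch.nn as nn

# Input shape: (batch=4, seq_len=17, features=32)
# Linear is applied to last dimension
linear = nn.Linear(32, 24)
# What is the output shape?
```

Input: (4, 17, 32) -> Output: (4, 17, 24)

Answer: (4, 17, 24)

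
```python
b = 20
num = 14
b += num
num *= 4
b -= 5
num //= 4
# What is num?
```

Trace:
`b = 20` → b = 20
`num = 14` → num = 14
`b += num` → b = 34
`num *= 4` → num = 56
`b -= 5` → b = 29
`num //= 4` → num = 14
So num = 14

Answer: 14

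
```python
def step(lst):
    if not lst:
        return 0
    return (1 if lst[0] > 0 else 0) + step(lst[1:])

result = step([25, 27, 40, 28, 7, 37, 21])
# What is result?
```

Count of positive elements in [25, 27, 40, 28, 7, 37, 21] = 7

Answer: 7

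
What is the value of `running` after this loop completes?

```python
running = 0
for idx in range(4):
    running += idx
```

Sum of 0 to 3 = 6
`running` takes the values: 0 → 1 → 3 → 6

Answer: 6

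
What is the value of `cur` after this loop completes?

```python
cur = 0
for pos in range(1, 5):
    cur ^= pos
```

XOR of 1 to 4
`cur` takes the values: 0 → 1 → 3 → 0 → 4

Answer: 4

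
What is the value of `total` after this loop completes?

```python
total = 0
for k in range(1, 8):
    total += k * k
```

Sum of squares 1² to 7² = 140
`total` takes the values: 0 → 1 → 5 → 14 → 30 → 55 → 91 → 140

Answer: 140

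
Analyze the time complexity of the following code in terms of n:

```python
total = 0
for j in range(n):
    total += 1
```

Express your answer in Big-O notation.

Each loop level contributes: n. Multiplying the contributions gives O(n).

Answer: O(n)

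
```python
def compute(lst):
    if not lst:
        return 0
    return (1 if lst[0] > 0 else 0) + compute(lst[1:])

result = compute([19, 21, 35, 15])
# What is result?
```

Count of positive elements in [19, 21, 35, 15] = 4

Answer: 4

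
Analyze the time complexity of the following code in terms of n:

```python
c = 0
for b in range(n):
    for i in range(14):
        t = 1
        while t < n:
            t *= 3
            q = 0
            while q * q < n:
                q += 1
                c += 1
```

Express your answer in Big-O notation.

Each loop level contributes: n × 1 × log n × √n. Multiplying the contributions gives O(n√n log n).

Answer: O(n√n log n)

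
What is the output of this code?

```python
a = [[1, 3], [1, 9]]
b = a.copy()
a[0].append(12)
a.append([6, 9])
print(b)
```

Key concept: shallow copy with nested lists.
Step by step:
`a = [[1, 3], [1, 9]]` → a = [[1, 3], [1, 9]]
`b = a.copy()` → b = [[1, 3], [1, 9]]
`a[0].append(12)` → a = [[1, 3, 12], [1, 9]]; b = [[1, 3, 12], [1, 9]]
`a.append([6, 9])` → a = [[1, 3, 12], [1, 9], [6, 9]]
`print(b)` → prints [[1, 3, 12], [1, 9]]

Answer: [[1, 3, 12], [1, 9]]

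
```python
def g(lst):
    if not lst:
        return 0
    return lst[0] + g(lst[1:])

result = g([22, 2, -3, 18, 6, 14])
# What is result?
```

22 + 2 + (-3) + 18 + 6 + 14 + 0 = 59

Answer: 59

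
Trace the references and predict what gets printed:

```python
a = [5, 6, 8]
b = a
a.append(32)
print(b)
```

Key concept: basic list aliasing.
Step by step:
`a = [5, 6, 8]` → a = [5, 6, 8]
`b = a` → b = [5, 6, 8] (same object as a)
`a.append(32)` → a = [5, 6, 8, 32] (same object as b); b = [5, 6, 8, 32] (same object as a)
`print(b)` → prints [5, 6, 8, 32]

Answer: [5, 6, 8, 32]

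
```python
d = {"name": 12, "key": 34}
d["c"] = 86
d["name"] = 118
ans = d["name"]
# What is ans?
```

Trace:
`d = {"name": 12, "key": 34}` → d = {'name': 12, 'key': 34}
`d["c"] = 86` → d = {'name': 12, 'key': 34, 'c': 86}
`d["name"] = 118` → d = {'name': 118, 'key': 34, 'c': 86}
`ans = d["name"]` → ans = 118
So ans = 118

Answer: 118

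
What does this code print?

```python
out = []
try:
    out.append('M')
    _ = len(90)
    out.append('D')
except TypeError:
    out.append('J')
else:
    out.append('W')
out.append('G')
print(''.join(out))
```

Execution trace: 'M' (try body) → 'J' (except TypeError) → 'G' (after the try/except). Output: MJG

Answer: MJG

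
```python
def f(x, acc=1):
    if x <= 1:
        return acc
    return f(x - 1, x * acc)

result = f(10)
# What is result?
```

Accumulator trace (n, acc): (10, 1) -> (9, 10) -> (8, 90) -> (7, 720) -> (6, 5040) -> (5, 30240) -> (4, 151200) -> (3, 604800) -> (2, 1814400) -> (1, 3628800) -> return 3628800

Answer: 3628800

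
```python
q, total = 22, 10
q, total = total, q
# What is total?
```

Trace:
`q, total = 22, 10` → q = 22; total = 10
`q, total = total, q` → q = 10; total = 22
So total = 22

Answer: 22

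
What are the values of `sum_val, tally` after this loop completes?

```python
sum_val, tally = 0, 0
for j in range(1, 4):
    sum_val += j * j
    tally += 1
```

Sum of squares and count
`sum_val, tally` takes the values: (0, 0) → (1, 0) → (1, 1) → (5, 1) → (5, 2) → (14, 2) → (14, 3)

Answer: 14, 3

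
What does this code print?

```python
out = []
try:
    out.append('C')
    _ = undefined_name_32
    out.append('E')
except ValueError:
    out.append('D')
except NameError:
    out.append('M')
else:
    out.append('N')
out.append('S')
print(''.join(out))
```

Execution trace: 'C' (try body) → 'M' (except NameError) → 'S' (after the try/except). Output: CMS

Answer: CMS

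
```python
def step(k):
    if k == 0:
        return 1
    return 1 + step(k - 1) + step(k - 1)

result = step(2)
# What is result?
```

step(k) = 1 + 2·step(k-1), step(0)=1. Closed form: (1+1)·2^2 - 1 = 7.

Answer: 7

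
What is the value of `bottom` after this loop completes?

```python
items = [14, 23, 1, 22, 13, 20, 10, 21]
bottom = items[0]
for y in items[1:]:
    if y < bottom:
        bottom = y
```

Minimum of [14, 23, 1, 22, 13, 20, 10, 21]
`bottom` takes the values: 14 → 1

Answer: 1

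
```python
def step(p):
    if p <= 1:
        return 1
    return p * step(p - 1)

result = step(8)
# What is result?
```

step(8) = 8 * 7 * 6 * 5 * 4 * 3 * 2 * 1 = 40320

Answer: 40320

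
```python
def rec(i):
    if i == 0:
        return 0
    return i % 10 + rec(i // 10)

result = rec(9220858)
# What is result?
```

Sum of digits of 9220858: 8 + 5 + 8 + 0 + 2 + 2 + 9 = 34

Answer: 34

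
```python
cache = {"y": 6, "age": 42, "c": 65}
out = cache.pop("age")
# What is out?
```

Trace:
`cache = {"y": 6, "age": 42, "c": 65}` → cache = {'y': 6, 'age': 42, 'c': 65}
`out = cache.pop("age")` → cache = {'y': 6, 'c': 65}; out = 42
So out = 42

Answer: 42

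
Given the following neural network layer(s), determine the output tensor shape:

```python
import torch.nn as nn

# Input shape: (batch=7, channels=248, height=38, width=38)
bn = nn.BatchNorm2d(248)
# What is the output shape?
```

Input: (7, 248, 38, 38) -> Output: (7, 248, 38, 38)

Answer: (7, 248, 38, 38)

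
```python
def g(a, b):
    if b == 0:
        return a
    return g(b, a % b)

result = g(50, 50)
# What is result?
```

g(50, 50) -> g(50, 0) -> 50

Answer: 50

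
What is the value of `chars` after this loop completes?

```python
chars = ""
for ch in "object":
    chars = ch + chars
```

Reverse 'object'
`chars` takes the values: "" → "o" → "bo" → "jbo" → "ejbo" → "cejbo" → "tcejbo"

Answer: "tcejbo"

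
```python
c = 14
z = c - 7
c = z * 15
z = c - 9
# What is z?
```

Trace:
`c = 14` → c = 14
`z = c - 7` → z = 7
`c = z * 15` → c = 105
`z = c - 9` → z = 96
So z = 96

Answer: 96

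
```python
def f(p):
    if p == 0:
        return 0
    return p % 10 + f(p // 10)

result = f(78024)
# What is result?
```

Sum of digits of 78024: 4 + 2 + 0 + 8 + 7 = 21

Answer: 21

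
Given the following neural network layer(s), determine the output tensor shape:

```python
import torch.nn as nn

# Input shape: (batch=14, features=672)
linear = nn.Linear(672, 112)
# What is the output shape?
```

Input: (14, 672) -> Output: (14, 112)

Answer: (14, 112)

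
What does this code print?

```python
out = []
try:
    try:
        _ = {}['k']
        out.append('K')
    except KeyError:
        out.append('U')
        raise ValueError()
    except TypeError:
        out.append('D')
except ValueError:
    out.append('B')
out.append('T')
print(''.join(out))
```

Execution trace: 'U' (inner except KeyError) → 'B' (outer except ValueError) → 'T' (after the try/except). Output: UBT

Answer: UBT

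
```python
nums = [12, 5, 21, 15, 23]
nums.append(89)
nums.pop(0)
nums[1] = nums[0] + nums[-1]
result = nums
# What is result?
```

Trace:
`nums = [12, 5, 21, 15, 23]` → nums = [12, 5, 21, 15, 23]
`nums.append(89)` → nums = [12, 5, 21, 15, 23, 89]
`nums.pop(0)` → nums = [5, 21, 15, 23, 89]
`nums[1] = nums[0] + nums[-1]` → nums = [5, 94, 15, 23, 89]
`result = nums` → result = [5, 94, 15, 23, 89]
So result = [5, 94, 15, 23, 89]

Answer: [5, 94, 15, 23, 89]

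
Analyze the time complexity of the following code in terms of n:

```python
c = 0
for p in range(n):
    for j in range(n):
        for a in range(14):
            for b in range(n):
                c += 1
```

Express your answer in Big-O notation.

Each loop level contributes: n × n × 1 × n. Multiplying the contributions gives O(n^3).

Answer: O(n^3)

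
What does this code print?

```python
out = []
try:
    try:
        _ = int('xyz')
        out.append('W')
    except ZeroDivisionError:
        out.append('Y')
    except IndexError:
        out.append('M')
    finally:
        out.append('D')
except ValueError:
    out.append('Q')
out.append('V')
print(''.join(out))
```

Execution trace: 'D' (finally) → 'Q' (outer except ValueError) → 'V' (after the try/except). Output: DQV

Answer: DQV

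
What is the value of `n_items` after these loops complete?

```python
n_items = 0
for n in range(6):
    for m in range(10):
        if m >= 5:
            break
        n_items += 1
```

Inner breaks at 5, outer runs 6 times
`n_items` takes the values: 0 → 1 → 2 → 3 → 4 → 5 → 6 → 7 → 8 → 9 → 10 → 11 → 12 → 13 → 14 → 15 → 16 → 17 → 18 → 19 → 20 → 21 → 22 → 23 → 24 → 25 → 26 → 27 → 28 → 29 → 30

Answer: 30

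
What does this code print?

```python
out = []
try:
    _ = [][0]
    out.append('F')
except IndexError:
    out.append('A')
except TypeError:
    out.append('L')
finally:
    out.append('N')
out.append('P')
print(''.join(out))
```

Execution trace: 'A' (except IndexError) → 'N' (finally) → 'P' (after the try/except). Output: ANP

Answer: ANP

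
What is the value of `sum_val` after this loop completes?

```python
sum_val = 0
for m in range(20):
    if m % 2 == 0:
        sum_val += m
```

Sum of even numbers 0 to 19
`sum_val` takes the values: 0 → 2 → 6 → 12 → 20 → 30 → 42 → 56 → 72 → 90

Answer: 90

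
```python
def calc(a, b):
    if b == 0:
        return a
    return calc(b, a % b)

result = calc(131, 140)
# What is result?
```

calc(131, 140) -> calc(140, 131) -> calc(131, 9) -> calc(9, 5) -> calc(5, 4) -> calc(4, 1) -> calc(1, 0) -> 1

Answer: 1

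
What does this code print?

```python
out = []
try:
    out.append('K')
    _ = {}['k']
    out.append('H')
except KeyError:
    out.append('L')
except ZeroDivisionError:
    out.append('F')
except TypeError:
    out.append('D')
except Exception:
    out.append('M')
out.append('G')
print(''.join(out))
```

Execution trace: 'K' (try body) → 'L' (except KeyError) → 'G' (after the try/except). Output: KLG

Answer: KLG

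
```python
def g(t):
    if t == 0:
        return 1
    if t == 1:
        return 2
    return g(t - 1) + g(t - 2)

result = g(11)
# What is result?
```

Build up from base cases: g(0)=1, g(1)=2, g(2)=3, g(3)=5, g(4)=8, g(5)=13, g(6)=21, ..., g(11)=233

Answer: 233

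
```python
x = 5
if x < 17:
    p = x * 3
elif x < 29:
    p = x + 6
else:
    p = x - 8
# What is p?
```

Trace:
`x = 5` → x = 5
`if x < 17: ...` → x < 17 is True → p = 15
So p = 15

Answer: 15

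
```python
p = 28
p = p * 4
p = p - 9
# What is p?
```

Trace:
`p = 28` → p = 28
`p = p * 4` → p = 112
`p = p - 9` → p = 103
So p = 103

Answer: 103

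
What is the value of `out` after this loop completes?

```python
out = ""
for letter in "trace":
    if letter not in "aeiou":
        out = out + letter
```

Remove vowels from 'trace'
`out` takes the values: "" → "t" → "tr" → "trc"

Answer: "trc"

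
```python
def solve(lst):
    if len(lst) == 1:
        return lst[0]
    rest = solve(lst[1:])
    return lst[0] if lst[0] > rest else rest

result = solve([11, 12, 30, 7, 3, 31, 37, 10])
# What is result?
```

Recursive max over [11, 12, 30, 7, 3, 31, 37, 10] = 37

Answer: 37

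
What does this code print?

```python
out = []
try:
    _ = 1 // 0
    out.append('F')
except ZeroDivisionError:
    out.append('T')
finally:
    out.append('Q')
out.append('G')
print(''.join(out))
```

Execution trace: 'T' (except ZeroDivisionError) → 'Q' (finally) → 'G' (after the try/except). Output: TQG

Answer: TQG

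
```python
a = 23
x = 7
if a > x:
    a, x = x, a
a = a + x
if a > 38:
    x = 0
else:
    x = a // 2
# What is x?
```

Trace:
`a = 23` → a = 23
`x = 7` → x = 7
`if a > x: ...` → a > x is True → a = 7; x = 23
`a = a + x` → a = 30
`if a > 38: ...` → a > 38 is False, take else branch → x = 15
So x = 15

Answer: 15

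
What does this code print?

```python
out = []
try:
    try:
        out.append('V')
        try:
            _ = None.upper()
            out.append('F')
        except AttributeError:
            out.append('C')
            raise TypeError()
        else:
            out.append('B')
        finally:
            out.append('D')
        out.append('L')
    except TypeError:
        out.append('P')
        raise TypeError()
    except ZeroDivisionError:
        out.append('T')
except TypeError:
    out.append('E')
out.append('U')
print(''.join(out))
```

Execution trace: 'V' (try body) → 'C' (inner except AttributeError) → 'D' (inner finally) → 'P' (except TypeError) → 'E' (outer except TypeError) → 'U' (after the try/except). Output: VCDPEU

Answer: VCDPEU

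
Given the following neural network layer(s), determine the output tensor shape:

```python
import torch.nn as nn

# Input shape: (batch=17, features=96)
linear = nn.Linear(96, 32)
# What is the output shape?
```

Input: (17, 96) -> Output: (17, 32)

Answer: (17, 32)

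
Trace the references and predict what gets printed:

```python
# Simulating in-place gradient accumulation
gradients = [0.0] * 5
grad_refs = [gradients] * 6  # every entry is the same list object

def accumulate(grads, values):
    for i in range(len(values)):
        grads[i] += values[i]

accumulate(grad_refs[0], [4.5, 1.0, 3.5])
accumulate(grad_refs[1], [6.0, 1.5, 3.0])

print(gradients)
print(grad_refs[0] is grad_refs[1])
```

Key concept: gradient accumulation aliasing.
Step by step:
`gradients = [0.0] * 5` → gradients = [0.0, 0.0, 0.0, 0.0, 0.0]
`grad_refs = [gradients] * 6` → grad_refs = [[0.0, 0.0, 0.0, 0.0, 0.0], [0.0, 0.0, 0.0, 0.0, 0.0], [0.0, 0.0, 0.0, 0.0, 0.0], [0.0, 0.0, 0.0, 0.0, 0.0], [0.0, 0.0, 0.0, 0.0, 0.0], [0.0, 0.0, 0.0, 0.0, 0.0]]
`accumulate(grad_refs[0], [4.5, 1.0, 3.5])` → gradients = [4.5, 1.0, 3.5, 0.0, 0.0]; grad_refs = [[4.5, 1.0, 3.5, 0.0, 0.0], [4.5, 1.0, 3.5, 0.0, 0.0], [4.5, 1.0, 3.5, 0.0, 0.0], [4.5, 1.0, 3.5, 0.0, 0.0], [4.5, 1.0, 3.5, 0.0, 0.0], [4.5, 1.0, 3.5, 0.0, 0.0]]
`accumulate(grad_refs[1], [6.0, 1.5, 3.0])` → gradients = [10.5, 2.5, 6.5, 0.0, 0.0]; grad_refs = [[10.5, 2.5, 6.5, 0.0, 0.0], [10.5, 2.5, 6.5, 0.0, 0.0], [10.5, 2.5, 6.5, 0.0, 0.0], [10.5, 2.5, 6.5, 0.0, 0.0], [10.5, 2.5, 6.5, 0.0, 0.0], [10.5, 2.5, 6.5, 0.0, 0.0]]
`print(gradients)` → prints [10.5, 2.5, 6.5, 0.0, 0.0]
`print(grad_refs[0] is grad_refs[1])` → prints True

Answer:
[10.5, 2.5, 6.5, 0.0, 0.0]
True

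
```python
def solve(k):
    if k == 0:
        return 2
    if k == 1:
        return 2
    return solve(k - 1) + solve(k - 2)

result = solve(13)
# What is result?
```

Build up from base cases: solve(0)=2, solve(1)=2, solve(2)=4, solve(3)=6, solve(4)=10, solve(5)=16, solve(6)=26, ..., solve(13)=754

Answer: 754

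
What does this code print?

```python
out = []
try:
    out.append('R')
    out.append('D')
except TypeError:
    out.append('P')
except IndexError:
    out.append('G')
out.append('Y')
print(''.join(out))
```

Execution trace: 'R' (try body) → 'D' (try body, no exception) → 'Y' (after the try/except). Output: RDY

Answer: RDY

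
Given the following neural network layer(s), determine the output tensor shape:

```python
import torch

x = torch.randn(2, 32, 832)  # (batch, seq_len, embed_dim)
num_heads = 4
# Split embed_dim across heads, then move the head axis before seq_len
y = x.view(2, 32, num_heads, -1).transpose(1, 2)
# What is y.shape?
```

Input: (2, 32, 832) -> head_dim = 832 // 4 = 208; after view: (2, 32, 4, 208) -> after transpose(1, 2): (2, 4, 32, 208) -> Output: (2, 4, 32, 208)

Answer: (2, 4, 32, 208)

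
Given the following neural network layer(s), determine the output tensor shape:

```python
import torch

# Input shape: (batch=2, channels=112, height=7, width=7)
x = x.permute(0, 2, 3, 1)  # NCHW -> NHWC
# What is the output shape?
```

Input: (2, 112, 7, 7) -> Output: (2, 7, 7, 112)

Answer: (2, 7, 7, 112)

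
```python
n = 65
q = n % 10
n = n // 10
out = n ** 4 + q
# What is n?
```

Trace:
`n = 65` → n = 65
`q = n % 10` → q = 5
`n = n // 10` → n = 6
`out = n ** 4 + q` → out = 1301
So n = 6

Answer: 6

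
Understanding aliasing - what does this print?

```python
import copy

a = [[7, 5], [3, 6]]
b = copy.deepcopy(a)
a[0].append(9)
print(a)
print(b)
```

Key concept: deep copy is fully independent.
Step by step:
`a = [[7, 5], [3, 6]]` → a = [[7, 5], [3, 6]]
`b = copy.deepcopy(a)` → b = [[7, 5], [3, 6]]
`a[0].append(9)` → a = [[7, 5, 9], [3, 6]]
`print(a)` → prints [[7, 5, 9], [3, 6]]
`print(b)` → prints [[7, 5], [3, 6]]

Answer:
[[7, 5, 9], [3, 6]]
[[7, 5], [3, 6]]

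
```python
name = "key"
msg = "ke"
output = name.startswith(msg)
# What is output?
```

Trace:
`name = "key"` → name = 'key'
`msg = "ke"` → msg = 'ke'
`output = name.startswith(msg)` → output = True
So output = True

Answer: True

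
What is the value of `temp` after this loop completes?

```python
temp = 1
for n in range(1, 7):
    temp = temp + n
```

Start at 1, add 1 through 6
`temp` takes the values: 1 → 2 → 4 → 7 → 11 → 16 → 22

Answer: 22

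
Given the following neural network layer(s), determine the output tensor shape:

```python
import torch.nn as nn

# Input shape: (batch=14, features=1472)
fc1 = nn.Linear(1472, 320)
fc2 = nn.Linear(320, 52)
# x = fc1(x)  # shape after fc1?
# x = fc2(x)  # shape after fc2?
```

Input: (14, 1472) -> after fc1: (14, 320) -> Output: (14, 52)

Answer: (14, 52)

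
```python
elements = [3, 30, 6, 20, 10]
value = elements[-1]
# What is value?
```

Trace:
`elements = [3, 30, 6, 20, 10]` → elements = [3, 30, 6, 20, 10]
`value = elements[-1]` → value = 10
So value = 10

Answer: 10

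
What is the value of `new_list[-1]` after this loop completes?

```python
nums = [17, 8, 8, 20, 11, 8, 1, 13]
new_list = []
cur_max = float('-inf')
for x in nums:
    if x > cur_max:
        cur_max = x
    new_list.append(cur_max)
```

Running max ends at 20
`new_list` takes the values: [] → [17] → [17, 17] → [17, 17, 17] → [17, 17, 17, 20] → [17, 17, 17, 20, 20] → [17, 17, 17, 20, 20, 20] → [17, 17, 17, 20, 20, 20, 20] → [17, 17, 17, 20, 20, 20, 20, 20]
So `new_list[-1]` = 20

Answer: 20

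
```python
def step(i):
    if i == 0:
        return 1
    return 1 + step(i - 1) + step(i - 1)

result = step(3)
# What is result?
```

step(i) = 1 + 2·step(i-1), step(0)=1. Closed form: (1+1)·2^3 - 1 = 15.

Answer: 15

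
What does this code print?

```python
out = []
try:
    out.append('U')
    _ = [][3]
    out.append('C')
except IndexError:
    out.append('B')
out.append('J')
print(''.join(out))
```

Execution trace: 'U' (try body) → 'B' (except IndexError) → 'J' (after the try/except). Output: UBJ

Answer: UBJ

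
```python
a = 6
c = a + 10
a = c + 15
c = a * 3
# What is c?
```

Trace:
`a = 6` → a = 6
`c = a + 10` → c = 16
`a = c + 15` → a = 31
`c = a * 3` → c = 93
So c = 93

Answer: 93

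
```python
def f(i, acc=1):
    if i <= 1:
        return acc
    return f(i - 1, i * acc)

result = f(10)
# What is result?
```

Accumulator trace (n, acc): (10, 1) -> (9, 10) -> (8, 90) -> (7, 720) -> (6, 5040) -> (5, 30240) -> (4, 151200) -> (3, 604800) -> (2, 1814400) -> (1, 3628800) -> return 3628800

Answer: 3628800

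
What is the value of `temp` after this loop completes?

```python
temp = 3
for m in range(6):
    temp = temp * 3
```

Multiply by 3, 6 times: 3 * 3^6 = 2187
`temp` takes the values: 3 → 9 → 27 → 81 → 243 → 729 → 2187

Answer: 2187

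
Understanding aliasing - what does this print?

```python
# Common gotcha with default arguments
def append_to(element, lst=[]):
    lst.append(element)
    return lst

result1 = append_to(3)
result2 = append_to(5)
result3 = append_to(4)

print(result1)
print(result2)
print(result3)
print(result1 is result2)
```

Key concept: mutable default argument gotcha.
Step by step:
`result1 = append_to(3)` → result1 = [3]
`result2 = append_to(5)` → result1 = [3, 5] (same object as result2); result2 = [3, 5] (same object as result1)
`result3 = append_to(4)` → result1 = [3, 5, 4] (same object as result2, result3); result2 = [3, 5, 4] (same object as result1, result3); result3 = [3, 5, 4] (same object as result1, result2)
`print(result1)` → prints [3, 5, 4]
`print(result2)` → prints [3, 5, 4]
`print(result3)` → prints [3, 5, 4]
`print(result1 is result2)` → prints True

Answer:
[3, 5, 4]
[3, 5, 4]
[3, 5, 4]
True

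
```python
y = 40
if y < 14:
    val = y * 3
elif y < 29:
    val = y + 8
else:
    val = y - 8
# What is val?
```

Trace:
`y = 40` → y = 40
`if y < 14: ...` → y < 14 is False, y < 29 is False, take else branch → val = 32
So val = 32

Answer: 32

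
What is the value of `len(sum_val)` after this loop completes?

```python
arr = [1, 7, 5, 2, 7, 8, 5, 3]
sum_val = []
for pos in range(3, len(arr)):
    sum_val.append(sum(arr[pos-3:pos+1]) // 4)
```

Number of 4-element averages
`sum_val` takes the values: [] → [3] → [3, 5] → [3, 5, 5] → [3, 5, 5, 5] → [3, 5, 5, 5, 5]
So `len(sum_val)` = 5

Answer: 5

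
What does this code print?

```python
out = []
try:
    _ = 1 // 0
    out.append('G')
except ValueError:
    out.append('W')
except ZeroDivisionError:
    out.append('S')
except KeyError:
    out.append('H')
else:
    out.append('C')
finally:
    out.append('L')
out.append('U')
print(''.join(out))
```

Execution trace: 'S' (except ZeroDivisionError) → 'L' (finally) → 'U' (after the try/except). Output: SLU

Answer: SLU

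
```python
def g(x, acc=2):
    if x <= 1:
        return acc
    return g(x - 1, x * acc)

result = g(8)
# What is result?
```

Accumulator trace (n, acc): (8, 2) -> (7, 16) -> (6, 112) -> (5, 672) -> (4, 3360) -> (3, 13440) -> (2, 40320) -> (1, 80640) -> return 80640

Answer: 80640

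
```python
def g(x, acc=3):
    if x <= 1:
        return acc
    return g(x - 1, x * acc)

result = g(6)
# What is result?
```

Accumulator trace (n, acc): (6, 3) -> (5, 18) -> (4, 90) -> (3, 360) -> (2, 1080) -> (1, 2160) -> return 2160

Answer: 2160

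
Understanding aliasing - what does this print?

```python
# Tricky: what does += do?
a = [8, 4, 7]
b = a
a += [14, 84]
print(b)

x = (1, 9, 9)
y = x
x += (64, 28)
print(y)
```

Key concept: += behavior differs for mutable vs immutable.
Step by step:
`a = [8, 4, 7]` → a = [8, 4, 7]
`b = a` → b = [8, 4, 7] (same object as a)
`a += [14, 84]` → a = [8, 4, 7, 14, 84] (same object as b); b = [8, 4, 7, 14, 84] (same object as a)
`print(b)` → prints [8, 4, 7, 14, 84]
`x = (1, 9, 9)` → x = (1, 9, 9)
`y = x` → y = (1, 9, 9)
`x += (64, 28)` → x = (1, 9, 9, 64, 28)
`print(y)` → prints (1, 9, 9)

Answer:
[8, 4, 7, 14, 84]
(1, 9, 9)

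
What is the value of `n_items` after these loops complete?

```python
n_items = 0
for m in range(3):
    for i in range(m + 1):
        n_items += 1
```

Triangle: 1 + 2 + ... + 3
`n_items` takes the values: 0 → 1 → 2 → 3 → 4 → 5 → 6

Answer: 6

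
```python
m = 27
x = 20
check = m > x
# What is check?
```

Trace:
`m = 27` → m = 27
`x = 20` → x = 20
`check = m > x` → check = True
So check = True

Answer: True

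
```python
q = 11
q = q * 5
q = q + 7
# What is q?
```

Trace:
`q = 11` → q = 11
`q = q * 5` → q = 55
`q = q + 7` → q = 62
So q = 62

Answer: 62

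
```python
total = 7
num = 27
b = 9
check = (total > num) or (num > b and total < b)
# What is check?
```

Trace:
`total = 7` → total = 7
`num = 27` → num = 27
`b = 9` → b = 9
`check = (total > num) or (num > b and total < b)` → check = True
So check = True

Answer: True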